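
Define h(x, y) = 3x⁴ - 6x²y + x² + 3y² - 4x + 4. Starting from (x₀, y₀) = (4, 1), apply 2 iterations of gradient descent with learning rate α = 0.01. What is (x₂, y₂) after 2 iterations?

∇h = (12x³ - 12xy + 2x - 4, -6x² + 6y)
(x₁, y₁) = (4, 1) − 0.01·(724, -90) = (-3.24, 1.9)
(x₂, y₂) = (-3.24, 1.9) − 0.01·(-344.754688, -51.5856) = (0.20754688, 2.415856)

(0.20754688, 2.415856)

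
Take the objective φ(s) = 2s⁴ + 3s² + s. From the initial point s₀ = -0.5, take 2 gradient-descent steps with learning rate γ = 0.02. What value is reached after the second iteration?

-0.39357056

φ′(s) = 8s³ + 6s + 1
Step 1: φ′(-0.5) = -3; s₁ = -0.5 − 0.02·(-3) = -0.44
Step 2: φ′(-0.44) = -2.321472; s₂ = -0.44 − 0.02·(-2.321472) = -0.39357056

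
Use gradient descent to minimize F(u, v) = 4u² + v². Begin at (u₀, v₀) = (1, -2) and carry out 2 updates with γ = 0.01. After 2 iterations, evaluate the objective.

6.55504448

∇F = (8u, 2v)
Step 1: at (1, -2), ∇F = (8, -4) → (1, -2) − 0.01·(8, -4) = (0.92, -1.96)
Step 2: at (0.92, -1.96), ∇F = (7.36, -3.92) → (0.92, -1.96) − 0.01·(7.36, -3.92) = (0.8464, -1.9208)
F(0.8464, -1.9208) = 6.55504448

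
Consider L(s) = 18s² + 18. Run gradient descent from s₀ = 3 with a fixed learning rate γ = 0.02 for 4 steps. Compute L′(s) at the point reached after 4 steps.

L′(s) = 36s
Step 1: L′(3) = 108; s₁ = 3 − 0.02·108 = 0.84
Step 2: L′(0.84) = 30.24; s₂ = 0.84 − 0.02·30.24 = 0.2352
Step 3: L′(0.2352) = 8.4672; s₃ = 0.2352 − 0.02·8.4672 = 0.065856
Step 4: L′(0.065856) = 2.370816; s₄ = 0.065856 − 0.02·2.370816 = 0.01843968
L′(s) at (0.01843968) = 0.66382848

0.66382848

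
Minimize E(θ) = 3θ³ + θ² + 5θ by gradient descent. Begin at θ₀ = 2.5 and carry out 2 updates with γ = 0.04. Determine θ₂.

E′(θ) = 9θ² + 2θ + 5
θ₁ = 2.5 − 0.04·66.25 = -0.15
θ₂ = -0.15 − 0.04·4.9025 = -0.3461

-0.3461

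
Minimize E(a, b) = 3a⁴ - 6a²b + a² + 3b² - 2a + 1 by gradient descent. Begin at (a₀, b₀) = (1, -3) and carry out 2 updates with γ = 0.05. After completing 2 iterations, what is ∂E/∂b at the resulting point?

-27.99361536

∇E = (12a³ - 12ab + 2a - 2, -6a² + 6b)
(a₁, b₁) = (1, -3) − 0.05·(48, -24) = (-1.4, -1.8)
(a₂, b₂) = (-1.4, -1.8) − 0.05·(-67.968, -22.56) = (1.9984, -0.672)
∂E/∂b at (1.9984, -0.672) = -27.99361536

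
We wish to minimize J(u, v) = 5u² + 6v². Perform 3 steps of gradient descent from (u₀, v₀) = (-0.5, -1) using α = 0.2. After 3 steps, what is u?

∇J = (10u, 12v)
Step 1: at (-0.5, -1), ∇J = (-5, -12) → (-0.5, -1) − 0.2·(-5, -12) = (0.5, 1.4)
Step 2: at (0.5, 1.4), ∇J = (5, 16.8) → (0.5, 1.4) − 0.2·(5, 16.8) = (-0.5, -1.96)
Step 3: at (-0.5, -1.96), ∇J = (-5, -23.52) → (-0.5, -1.96) − 0.2·(-5, -23.52) = (0.5, 2.744)
u = 0.5

0.5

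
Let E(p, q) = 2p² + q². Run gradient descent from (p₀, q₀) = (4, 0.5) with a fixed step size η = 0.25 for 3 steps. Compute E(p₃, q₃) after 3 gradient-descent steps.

0.00390625

∇E = (4p, 2q)
(p₁, q₁) = (4, 0.5) − 0.25·(16, 1) = (0, 0.25)
(p₂, q₂) = (0, 0.25) − 0.25·(0, 0.5) = (0, 0.125)
(p₃, q₃) = (0, 0.125) − 0.25·(0, 0.25) = (0, 0.0625)
E(0, 0.0625) = 0.00390625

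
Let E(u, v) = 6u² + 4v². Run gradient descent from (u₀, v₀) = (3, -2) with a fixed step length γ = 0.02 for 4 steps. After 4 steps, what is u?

∇E = (12u, 8v)
(u₁, v₁) = (3, -2) − 0.02·(36, -16) = (2.28, -1.68)
(u₂, v₂) = (2.28, -1.68) − 0.02·(27.36, -13.44) = (1.7328, -1.4112)
(u₃, v₃) = (1.7328, -1.4112) − 0.02·(20.7936, -11.2896) = (1.316928, -1.185408)
(u₄, v₄) = (1.316928, -1.185408) − 0.02·(15.803136, -9.483264) = (1.00086528, -0.99574272)
u = 1.00086528

1.00086528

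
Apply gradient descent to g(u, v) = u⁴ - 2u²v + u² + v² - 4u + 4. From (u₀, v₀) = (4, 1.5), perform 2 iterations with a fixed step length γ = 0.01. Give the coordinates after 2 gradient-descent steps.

(1.58818624, 1.807992)

∇g = (4u³ - 4uv + 2u - 4, -2u² + 2v)
(u₁, v₁) = (4, 1.5) − 0.01·(236, -29) = (1.64, 1.79)
(u₂, v₂) = (1.64, 1.79) − 0.01·(5.181376, -1.7992) = (1.58818624, 1.807992)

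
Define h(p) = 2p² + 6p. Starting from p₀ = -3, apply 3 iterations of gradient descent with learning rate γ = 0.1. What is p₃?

h′(p) = 4p + 6
p₁ = -3 − 0.1·(-6) = -2.4
p₂ = -2.4 − 0.1·(-3.6) = -2.04
p₃ = -2.04 − 0.1·(-2.16) = -1.824

-1.824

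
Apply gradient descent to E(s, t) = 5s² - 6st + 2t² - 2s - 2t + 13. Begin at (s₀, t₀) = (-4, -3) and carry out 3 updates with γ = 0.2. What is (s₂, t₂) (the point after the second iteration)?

(-6.4, 0.36)

∇E = (10s - 6t - 2, -6s + 4t - 2)
Step 1: at (-4, -3), ∇E = (-24, 10) → (-4, -3) − 0.2·(-24, 10) = (0.8, -5)
Step 2: at (0.8, -5), ∇E = (36, -26.8) → (0.8, -5) − 0.2·(36, -26.8) = (-6.4, 0.36)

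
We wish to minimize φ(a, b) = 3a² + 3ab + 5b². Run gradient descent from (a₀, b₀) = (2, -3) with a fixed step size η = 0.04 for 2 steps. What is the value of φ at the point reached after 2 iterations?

∇φ = (6a + 3b, 3a + 10b)
(a₁, b₁) = (2, -3) − 0.04·(3, -24) = (1.88, -2.04)
(a₂, b₂) = (1.88, -2.04) − 0.04·(5.16, -14.76) = (1.6736, -1.4496)
φ(1.6736, -1.4496) = 11.63136

11.63136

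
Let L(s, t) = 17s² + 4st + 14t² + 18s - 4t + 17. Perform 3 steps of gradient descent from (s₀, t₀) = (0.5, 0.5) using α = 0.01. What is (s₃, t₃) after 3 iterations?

∇L = (34s + 4t + 18, 4s + 28t - 4)
Step 1: at (0.5, 0.5), ∇L = (37, 12) → (0.5, 0.5) − 0.01·(37, 12) = (0.13, 0.38)
Step 2: at (0.13, 0.38), ∇L = (23.94, 7.16) → (0.13, 0.38) − 0.01·(23.94, 7.16) = (-0.1094, 0.3084)
Step 3: at (-0.1094, 0.3084), ∇L = (15.514, 4.1976) → (-0.1094, 0.3084) − 0.01·(15.514, 4.1976) = (-0.26454, 0.266424)

(-0.26454, 0.266424)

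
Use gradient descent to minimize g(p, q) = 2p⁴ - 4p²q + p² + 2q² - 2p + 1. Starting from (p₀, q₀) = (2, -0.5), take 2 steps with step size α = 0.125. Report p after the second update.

∇g = (8p³ - 8pq + 2p - 2, -4p² + 4q)
Step 1: at (2, -0.5), ∇g = (74, -18) → (2, -0.5) − 0.125·(74, -18) = (-7.25, 1.75)
Step 2: at (-7.25, 1.75), ∇g = (-2963.625, -203.25) → (-7.25, 1.75) − 0.125·(-2963.625, -203.25) = (363.203125, 27.15625)
p = 363.203125

363.203125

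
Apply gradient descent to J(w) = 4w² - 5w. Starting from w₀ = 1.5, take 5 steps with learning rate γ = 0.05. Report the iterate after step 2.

0.94

J′(w) = 8w - 5
w₁ = 1.5 − 0.05·7 = 1.15
w₂ = 1.15 − 0.05·4.2 = 0.94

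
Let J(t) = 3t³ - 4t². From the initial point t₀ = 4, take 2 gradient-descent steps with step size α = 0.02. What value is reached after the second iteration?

J′(t) = 9t² - 8t
Step 1: J′(4) = 112; t₁ = 4 − 0.02·112 = 1.76
Step 2: J′(1.76) = 13.7984; t₂ = 1.76 − 0.02·13.7984 = 1.484032

1.484032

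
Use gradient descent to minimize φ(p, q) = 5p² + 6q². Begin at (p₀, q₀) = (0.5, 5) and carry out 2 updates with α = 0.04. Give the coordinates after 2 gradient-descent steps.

(0.18, 1.352)

∇φ = (10p, 12q)
(p₁, q₁) = (0.5, 5) − 0.04·(5, 60) = (0.3, 2.6)
(p₂, q₂) = (0.3, 2.6) − 0.04·(3, 31.2) = (0.18, 1.352)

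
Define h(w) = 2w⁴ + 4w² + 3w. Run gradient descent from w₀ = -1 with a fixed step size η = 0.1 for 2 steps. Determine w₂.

-0.2616

h′(w) = 8w³ + 8w + 3
w₁ = -1 − 0.1·(-13) = 0.3
w₂ = 0.3 − 0.1·5.616 = -0.2616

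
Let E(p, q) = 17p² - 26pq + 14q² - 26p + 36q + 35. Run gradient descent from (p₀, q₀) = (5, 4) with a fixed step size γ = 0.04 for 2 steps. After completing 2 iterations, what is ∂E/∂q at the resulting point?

-0.24

∇E = (34p - 26q - 26, -26p + 28q + 36)
Step 1: at (5, 4), ∇E = (40, 18) → (5, 4) − 0.04·(40, 18) = (3.4, 3.28)
Step 2: at (3.4, 3.28), ∇E = (4.32, 39.44) → (3.4, 3.28) − 0.04·(4.32, 39.44) = (3.2272, 1.7024)
∂E/∂q at (3.2272, 1.7024) = -0.24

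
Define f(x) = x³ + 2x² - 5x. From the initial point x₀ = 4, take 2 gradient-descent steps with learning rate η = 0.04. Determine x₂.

f′(x) = 3x² + 4x - 5
Step 1: f′(4) = 59; x₁ = 4 − 0.04·59 = 1.64
Step 2: f′(1.64) = 9.6288; x₂ = 1.64 − 0.04·9.6288 = 1.254848

1.254848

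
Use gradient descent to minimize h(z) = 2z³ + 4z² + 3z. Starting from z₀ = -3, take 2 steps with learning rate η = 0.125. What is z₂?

h′(z) = 6z² + 8z + 3
z₁ = -3 − 0.125·33 = -7.125
z₂ = -7.125 − 0.125·250.59375 = -38.44921875

-38.44921875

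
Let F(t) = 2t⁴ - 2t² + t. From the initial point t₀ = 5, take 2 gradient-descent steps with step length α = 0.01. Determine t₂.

F′(t) = 8t³ - 4t + 1
t₁ = 5 − 0.01·981 = -4.81
t₂ = -4.81 − 0.01·(-870.037128) = 3.89037128

3.89037128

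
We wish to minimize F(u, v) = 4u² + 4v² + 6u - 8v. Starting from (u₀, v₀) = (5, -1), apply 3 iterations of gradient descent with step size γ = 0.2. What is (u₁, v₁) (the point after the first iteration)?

(-4.2, 2.2)

∇F = (8u + 6, 8v - 8)
(u₁, v₁) = (5, -1) − 0.2·(46, -16) = (-4.2, 2.2)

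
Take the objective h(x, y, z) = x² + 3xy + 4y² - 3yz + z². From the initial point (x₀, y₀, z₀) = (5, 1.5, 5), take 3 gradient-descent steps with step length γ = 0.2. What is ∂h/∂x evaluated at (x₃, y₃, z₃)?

-2.7

∇h = (2x + 3y, 3x + 8y - 3z, -3y + 2z)
Step 1: at (5, 1.5, 5), ∇h = (14.5, 12, 5.5) → (5, 1.5, 5) − 0.2·(14.5, 12, 5.5) = (2.1, -0.9, 3.9)
Step 2: at (2.1, -0.9, 3.9), ∇h = (1.5, -12.6, 10.5) → (2.1, -0.9, 3.9) − 0.2·(1.5, -12.6, 10.5) = (1.8, 1.62, 1.8)
Step 3: at (1.8, 1.62, 1.8), ∇h = (8.46, 12.96, -1.26) → (1.8, 1.62, 1.8) − 0.2·(8.46, 12.96, -1.26) = (0.108, -0.972, 2.052)
∂h/∂x at (0.108, -0.972, 2.052) = -2.7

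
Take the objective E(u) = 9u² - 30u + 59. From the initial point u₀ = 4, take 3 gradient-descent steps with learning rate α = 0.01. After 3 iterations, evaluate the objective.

E′(u) = 18u - 30
Step 1: E′(4) = 42; u₁ = 4 − 0.01·42 = 3.58
Step 2: E′(3.58) = 34.44; u₂ = 3.58 − 0.01·34.44 = 3.2356
Step 3: E′(3.2356) = 28.2408; u₃ = 3.2356 − 0.01·28.2408 = 2.953192
E(2.953192) = 48.896326899776

48.896326899776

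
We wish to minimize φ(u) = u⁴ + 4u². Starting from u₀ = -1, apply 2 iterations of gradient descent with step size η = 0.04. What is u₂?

-0.33110272

φ′(u) = 4u³ + 8u
u₁ = -1 − 0.04·(-12) = -0.52
u₂ = -0.52 − 0.04·(-4.722432) = -0.33110272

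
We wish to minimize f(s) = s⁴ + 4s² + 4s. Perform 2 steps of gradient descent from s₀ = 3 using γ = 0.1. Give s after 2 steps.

473.8864

f′(s) = 4s³ + 8s + 4
Step 1: f′(3) = 136; s₁ = 3 − 0.1·136 = -10.6
Step 2: f′(-10.6) = -4844.864; s₂ = -10.6 − 0.1·(-4844.864) = 473.8864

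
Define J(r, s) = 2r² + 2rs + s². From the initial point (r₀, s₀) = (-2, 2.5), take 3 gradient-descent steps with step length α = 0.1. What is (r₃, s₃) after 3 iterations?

(-1.352, 2.108)

∇J = (4r + 2s, 2r + 2s)
(r₁, s₁) = (-2, 2.5) − 0.1·(-3, 1) = (-1.7, 2.4)
(r₂, s₂) = (-1.7, 2.4) − 0.1·(-2, 1.4) = (-1.5, 2.26)
(r₃, s₃) = (-1.5, 2.26) − 0.1·(-1.48, 1.52) = (-1.352, 2.108)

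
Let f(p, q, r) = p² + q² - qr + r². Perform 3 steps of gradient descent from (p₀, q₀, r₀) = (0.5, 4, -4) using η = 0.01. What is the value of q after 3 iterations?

∇f = (2p, 2q - r, -q + 2r)
(p₁, q₁, r₁) = (0.5, 4, -4) − 0.01·(1, 12, -12) = (0.49, 3.88, -3.88)
(p₂, q₂, r₂) = (0.49, 3.88, -3.88) − 0.01·(0.98, 11.64, -11.64) = (0.4802, 3.7636, -3.7636)
(p₃, q₃, r₃) = (0.4802, 3.7636, -3.7636) − 0.01·(0.9604, 11.2908, -11.2908) = (0.470596, 3.650692, -3.650692)
q = 3.650692

3.650692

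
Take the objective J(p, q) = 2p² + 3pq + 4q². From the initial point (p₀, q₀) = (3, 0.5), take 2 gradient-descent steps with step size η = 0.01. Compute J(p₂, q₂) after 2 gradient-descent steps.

17.357552845

∇J = (4p + 3q, 3p + 8q)
Step 1: at (3, 0.5), ∇J = (13.5, 13) → (3, 0.5) − 0.01·(13.5, 13) = (2.865, 0.37)
Step 2: at (2.865, 0.37), ∇J = (12.57, 11.555) → (2.865, 0.37) − 0.01·(12.57, 11.555) = (2.7393, 0.25445)
J(2.7393, 0.25445) = 17.357552845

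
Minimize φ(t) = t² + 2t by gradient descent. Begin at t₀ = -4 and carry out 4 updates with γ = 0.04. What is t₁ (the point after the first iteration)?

φ′(t) = 2t + 2
t₁ = -4 − 0.04·(-6) = -3.76

-3.76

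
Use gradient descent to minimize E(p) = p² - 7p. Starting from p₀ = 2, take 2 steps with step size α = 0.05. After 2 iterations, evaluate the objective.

E′(p) = 2p - 7
Step 1: E′(2) = -3; p₁ = 2 − 0.05·(-3) = 2.15
Step 2: E′(2.15) = -2.7; p₂ = 2.15 − 0.05·(-2.7) = 2.285
E(2.285) = -10.773775

-10.773775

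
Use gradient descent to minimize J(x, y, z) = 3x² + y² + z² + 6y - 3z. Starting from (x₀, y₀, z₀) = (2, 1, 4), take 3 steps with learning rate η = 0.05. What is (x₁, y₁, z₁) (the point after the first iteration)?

∇J = (6x, 2y + 6, 2z - 3)
(x₁, y₁, z₁) = (2, 1, 4) − 0.05·(12, 8, 5) = (1.4, 0.6, 3.75)

(1.4, 0.6, 3.75)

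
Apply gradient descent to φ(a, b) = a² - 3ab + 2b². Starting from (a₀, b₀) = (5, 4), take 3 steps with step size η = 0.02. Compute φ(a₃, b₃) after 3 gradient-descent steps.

∇φ = (2a - 3b, -3a + 4b)
Step 1: at (5, 4), ∇φ = (-2, 1) → (5, 4) − 0.02·(-2, 1) = (5.04, 3.98)
Step 2: at (5.04, 3.98), ∇φ = (-1.86, 0.8) → (5.04, 3.98) − 0.02·(-1.86, 0.8) = (5.0772, 3.964)
Step 3: at (5.0772, 3.964), ∇φ = (-1.7376, 0.6244) → (5.0772, 3.964) − 0.02·(-1.7376, 0.6244) = (5.111952, 3.951512)
φ(5.111952, 3.951512) = -3.23887159168

-3.23887159168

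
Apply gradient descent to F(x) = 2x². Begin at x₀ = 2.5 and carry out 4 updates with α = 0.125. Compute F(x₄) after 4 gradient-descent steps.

F′(x) = 4x
x₁ = 2.5 − 0.125·10 = 1.25
x₂ = 1.25 − 0.125·5 = 0.625
x₃ = 0.625 − 0.125·2.5 = 0.3125
x₄ = 0.3125 − 0.125·1.25 = 0.15625
F(0.15625) = 0.048828125

0.048828125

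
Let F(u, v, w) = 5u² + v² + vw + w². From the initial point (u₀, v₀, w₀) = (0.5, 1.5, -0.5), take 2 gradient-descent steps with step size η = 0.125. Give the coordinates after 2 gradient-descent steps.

(0.03125, 0.9609375, -0.5703125)

∇F = (10u, 2v + w, v + 2w)
(u₁, v₁, w₁) = (0.5, 1.5, -0.5) − 0.125·(5, 2.5, 0.5) = (-0.125, 1.1875, -0.5625)
(u₂, v₂, w₂) = (-0.125, 1.1875, -0.5625) − 0.125·(-1.25, 1.8125, 0.0625) = (0.03125, 0.9609375, -0.5703125)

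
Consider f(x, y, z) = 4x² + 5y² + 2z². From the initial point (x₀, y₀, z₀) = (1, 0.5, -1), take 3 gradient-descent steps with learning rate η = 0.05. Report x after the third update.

∇f = (8x, 10y, 4z)
Step 1: at (1, 0.5, -1), ∇f = (8, 5, -4) → (1, 0.5, -1) − 0.05·(8, 5, -4) = (0.6, 0.25, -0.8)
Step 2: at (0.6, 0.25, -0.8), ∇f = (4.8, 2.5, -3.2) → (0.6, 0.25, -0.8) − 0.05·(4.8, 2.5, -3.2) = (0.36, 0.125, -0.64)
Step 3: at (0.36, 0.125, -0.64), ∇f = (2.88, 1.25, -2.56) → (0.36, 0.125, -0.64) − 0.05·(2.88, 1.25, -2.56) = (0.216, 0.0625, -0.512)
x = 0.216

0.216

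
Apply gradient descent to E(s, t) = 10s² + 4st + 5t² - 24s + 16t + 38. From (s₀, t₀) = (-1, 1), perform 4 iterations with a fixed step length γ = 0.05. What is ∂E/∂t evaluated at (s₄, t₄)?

3.3902

∇E = (20s + 4t - 24, 4s + 10t + 16)
Step 1: at (-1, 1), ∇E = (-40, 22) → (-1, 1) − 0.05·(-40, 22) = (1, -0.1)
Step 2: at (1, -0.1), ∇E = (-4.4, 19) → (1, -0.1) − 0.05·(-4.4, 19) = (1.22, -1.05)
Step 3: at (1.22, -1.05), ∇E = (-3.8, 10.38) → (1.22, -1.05) − 0.05·(-3.8, 10.38) = (1.41, -1.569)
Step 4: at (1.41, -1.569), ∇E = (-2.076, 5.95) → (1.41, -1.569) − 0.05·(-2.076, 5.95) = (1.5138, -1.8665)
∂E/∂t at (1.5138, -1.8665) = 3.3902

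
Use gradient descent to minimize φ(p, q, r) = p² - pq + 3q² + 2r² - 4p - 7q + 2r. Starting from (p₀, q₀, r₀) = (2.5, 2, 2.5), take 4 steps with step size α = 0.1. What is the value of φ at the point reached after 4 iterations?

-11.5515286575

∇φ = (2p - q - 4, -p + 6q - 7, 4r + 2)
Step 1: at (2.5, 2, 2.5), ∇φ = (-1, 2.5, 12) → (2.5, 2, 2.5) − 0.1·(-1, 2.5, 12) = (2.6, 1.75, 1.3)
Step 2: at (2.6, 1.75, 1.3), ∇φ = (-0.55, 0.9, 7.2) → (2.6, 1.75, 1.3) − 0.1·(-0.55, 0.9, 7.2) = (2.655, 1.66, 0.58)
Step 3: at (2.655, 1.66, 0.58), ∇φ = (-0.35, 0.305, 4.32) → (2.655, 1.66, 0.58) − 0.1·(-0.35, 0.305, 4.32) = (2.69, 1.6295, 0.148)
Step 4: at (2.69, 1.6295, 0.148), ∇φ = (-0.2495, 0.087, 2.592) → (2.69, 1.6295, 0.148) − 0.1·(-0.2495, 0.087, 2.592) = (2.71495, 1.6208, -0.1112)
φ(2.71495, 1.6208, -0.1112) = -11.5515286575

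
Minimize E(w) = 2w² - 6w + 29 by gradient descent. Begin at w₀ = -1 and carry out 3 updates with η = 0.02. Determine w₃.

E′(w) = 4w - 6
w₁ = -1 − 0.02·(-10) = -0.8
w₂ = -0.8 − 0.02·(-9.2) = -0.616
w₃ = -0.616 − 0.02·(-8.464) = -0.44672

-0.44672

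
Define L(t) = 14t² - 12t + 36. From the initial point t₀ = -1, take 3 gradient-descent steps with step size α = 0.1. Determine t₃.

8.76

L′(t) = 28t - 12
Step 1: L′(-1) = -40; t₁ = -1 − 0.1·(-40) = 3
Step 2: L′(3) = 72; t₂ = 3 − 0.1·72 = -4.2
Step 3: L′(-4.2) = -129.6; t₃ = -4.2 − 0.1·(-129.6) = 8.76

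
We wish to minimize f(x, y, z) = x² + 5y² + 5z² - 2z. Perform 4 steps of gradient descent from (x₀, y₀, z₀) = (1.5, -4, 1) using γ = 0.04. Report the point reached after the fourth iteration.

(1.07458944, -0.5184, 0.30368)

∇f = (2x, 10y, 10z - 2)
(x₁, y₁, z₁) = (1.5, -4, 1) − 0.04·(3, -40, 8) = (1.38, -2.4, 0.68)
(x₂, y₂, z₂) = (1.38, -2.4, 0.68) − 0.04·(2.76, -24, 4.8) = (1.2696, -1.44, 0.488)
(x₃, y₃, z₃) = (1.2696, -1.44, 0.488) − 0.04·(2.5392, -14.4, 2.88) = (1.168032, -0.864, 0.3728)
(x₄, y₄, z₄) = (1.168032, -0.864, 0.3728) − 0.04·(2.336064, -8.64, 1.728) = (1.07458944, -0.5184, 0.30368)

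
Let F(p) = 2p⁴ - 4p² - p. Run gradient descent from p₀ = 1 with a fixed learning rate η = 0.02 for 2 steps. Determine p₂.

F′(p) = 8p³ - 8p - 1
p₁ = 1 − 0.02·(-1) = 1.02
p₂ = 1.02 − 0.02·(-0.670336) = 1.03340672

1.03340672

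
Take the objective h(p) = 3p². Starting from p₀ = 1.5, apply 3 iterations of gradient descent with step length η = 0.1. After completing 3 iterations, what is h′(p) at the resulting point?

h′(p) = 6p
Step 1: h′(1.5) = 9; p₁ = 1.5 − 0.1·9 = 0.6
Step 2: h′(0.6) = 3.6; p₂ = 0.6 − 0.1·3.6 = 0.24
Step 3: h′(0.24) = 1.44; p₃ = 0.24 − 0.1·1.44 = 0.096
h′(p) at (0.096) = 0.576

0.576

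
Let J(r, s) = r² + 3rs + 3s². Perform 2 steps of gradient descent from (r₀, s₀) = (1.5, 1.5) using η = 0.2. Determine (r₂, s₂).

∇J = (2r + 3s, 3r + 6s)
Step 1: at (1.5, 1.5), ∇J = (7.5, 13.5) → (1.5, 1.5) − 0.2·(7.5, 13.5) = (0, -1.2)
Step 2: at (0, -1.2), ∇J = (-3.6, -7.2) → (0, -1.2) − 0.2·(-3.6, -7.2) = (0.72, 0.24)

(0.72, 0.24)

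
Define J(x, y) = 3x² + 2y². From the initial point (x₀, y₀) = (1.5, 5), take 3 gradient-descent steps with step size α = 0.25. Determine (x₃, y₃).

∇J = (6x, 4y)
Step 1: at (1.5, 5), ∇J = (9, 20) → (1.5, 5) − 0.25·(9, 20) = (-0.75, 0)
Step 2: at (-0.75, 0), ∇J = (-4.5, 0) → (-0.75, 0) − 0.25·(-4.5, 0) = (0.375, 0)
Step 3: at (0.375, 0), ∇J = (2.25, 0) → (0.375, 0) − 0.25·(2.25, 0) = (-0.1875, 0)

(-0.1875, 0)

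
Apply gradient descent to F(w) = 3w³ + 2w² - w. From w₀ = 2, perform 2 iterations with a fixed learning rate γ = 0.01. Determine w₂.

1.295359

F′(w) = 9w² + 4w - 1
w₁ = 2 − 0.01·43 = 1.57
w₂ = 1.57 − 0.01·27.4641 = 1.295359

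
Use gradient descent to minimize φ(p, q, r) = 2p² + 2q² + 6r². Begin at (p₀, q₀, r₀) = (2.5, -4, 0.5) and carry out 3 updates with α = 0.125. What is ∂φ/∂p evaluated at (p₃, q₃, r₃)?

∇φ = (4p, 4q, 12r)
Step 1: at (2.5, -4, 0.5), ∇φ = (10, -16, 6) → (2.5, -4, 0.5) − 0.125·(10, -16, 6) = (1.25, -2, -0.25)
Step 2: at (1.25, -2, -0.25), ∇φ = (5, -8, -3) → (1.25, -2, -0.25) − 0.125·(5, -8, -3) = (0.625, -1, 0.125)
Step 3: at (0.625, -1, 0.125), ∇φ = (2.5, -4, 1.5) → (0.625, -1, 0.125) − 0.125·(2.5, -4, 1.5) = (0.3125, -0.5, -0.0625)
∂φ/∂p at (0.3125, -0.5, -0.0625) = 1.25

1.25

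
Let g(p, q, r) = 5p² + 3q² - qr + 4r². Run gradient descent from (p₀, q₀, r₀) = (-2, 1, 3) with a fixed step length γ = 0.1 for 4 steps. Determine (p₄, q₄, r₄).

(0, 0.0721, 0.0315)

∇g = (10p, 6q - r, -q + 8r)
Step 1: at (-2, 1, 3), ∇g = (-20, 3, 23) → (-2, 1, 3) − 0.1·(-20, 3, 23) = (0, 0.7, 0.7)
Step 2: at (0, 0.7, 0.7), ∇g = (0, 3.5, 4.9) → (0, 0.7, 0.7) − 0.1·(0, 3.5, 4.9) = (0, 0.35, 0.21)
Step 3: at (0, 0.35, 0.21), ∇g = (0, 1.89, 1.33) → (0, 0.35, 0.21) − 0.1·(0, 1.89, 1.33) = (0, 0.161, 0.077)
Step 4: at (0, 0.161, 0.077), ∇g = (0, 0.889, 0.455) → (0, 0.161, 0.077) − 0.1·(0, 0.889, 0.455) = (0, 0.0721, 0.0315)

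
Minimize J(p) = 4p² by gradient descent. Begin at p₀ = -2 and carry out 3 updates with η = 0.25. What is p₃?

J′(p) = 8p
p₁ = -2 − 0.25·(-16) = 2
p₂ = 2 − 0.25·16 = -2
p₃ = -2 − 0.25·(-16) = 2

2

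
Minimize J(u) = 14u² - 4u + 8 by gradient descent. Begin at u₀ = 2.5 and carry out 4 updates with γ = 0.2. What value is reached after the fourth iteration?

J′(u) = 28u - 4
u₁ = 2.5 − 0.2·66 = -10.7
u₂ = -10.7 − 0.2·(-303.6) = 50.02
u₃ = 50.02 − 0.2·1396.56 = -229.292
u₄ = -229.292 − 0.2·(-6424.176) = 1055.5432

1055.5432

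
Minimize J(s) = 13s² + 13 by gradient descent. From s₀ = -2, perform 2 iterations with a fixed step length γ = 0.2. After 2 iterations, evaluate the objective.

J′(s) = 26s
Step 1: J′(-2) = -52; s₁ = -2 − 0.2·(-52) = 8.4
Step 2: J′(8.4) = 218.4; s₂ = 8.4 − 0.2·218.4 = -35.28
J(-35.28) = 16193.8192

16193.8192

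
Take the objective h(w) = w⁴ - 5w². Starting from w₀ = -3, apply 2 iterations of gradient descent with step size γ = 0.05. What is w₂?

1.2042

h′(w) = 4w³ - 10w
Step 1: h′(-3) = -78; w₁ = -3 − 0.05·(-78) = 0.9
Step 2: h′(0.9) = -6.084; w₂ = 0.9 − 0.05·(-6.084) = 1.2042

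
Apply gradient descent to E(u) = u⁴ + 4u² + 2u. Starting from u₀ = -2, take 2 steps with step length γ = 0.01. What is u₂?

E′(u) = 4u³ + 8u + 2
u₁ = -2 − 0.01·(-46) = -1.54
u₂ = -1.54 − 0.01·(-24.929056) = -1.29070944

-1.29070944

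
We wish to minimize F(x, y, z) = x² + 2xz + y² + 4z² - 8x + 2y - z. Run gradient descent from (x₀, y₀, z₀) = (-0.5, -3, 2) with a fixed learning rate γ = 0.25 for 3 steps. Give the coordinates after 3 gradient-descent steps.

∇F = (2x + 2z - 8, 2y + 2, 2x + 8z - 1)
(x₁, y₁, z₁) = (-0.5, -3, 2) − 0.25·(-5, -4, 14) = (0.75, -2, -1.5)
(x₂, y₂, z₂) = (0.75, -2, -1.5) − 0.25·(-9.5, -2, -11.5) = (3.125, -1.5, 1.375)
(x₃, y₃, z₃) = (3.125, -1.5, 1.375) − 0.25·(1, -1, 16.25) = (2.875, -1.25, -2.6875)

(2.875, -1.25, -2.6875)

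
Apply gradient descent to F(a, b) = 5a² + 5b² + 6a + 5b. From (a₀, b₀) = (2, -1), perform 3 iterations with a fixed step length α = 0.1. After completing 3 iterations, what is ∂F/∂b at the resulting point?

0

∇F = (10a + 6, 10b + 5)
(a₁, b₁) = (2, -1) − 0.1·(26, -5) = (-0.6, -0.5)
(a₂, b₂) = (-0.6, -0.5) − 0.1·(0, 0) = (-0.6, -0.5)
(a₃, b₃) = (-0.6, -0.5) − 0.1·(0, 0) = (-0.6, -0.5)
∂F/∂b at (-0.6, -0.5) = 0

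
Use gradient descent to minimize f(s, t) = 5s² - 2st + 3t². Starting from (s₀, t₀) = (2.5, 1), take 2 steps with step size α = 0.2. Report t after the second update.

-1

∇f = (10s - 2t, -2s + 6t)
Step 1: at (2.5, 1), ∇f = (23, 1) → (2.5, 1) − 0.2·(23, 1) = (-2.1, 0.8)
Step 2: at (-2.1, 0.8), ∇f = (-22.6, 9) → (-2.1, 0.8) − 0.2·(-22.6, 9) = (2.42, -1)
t = -1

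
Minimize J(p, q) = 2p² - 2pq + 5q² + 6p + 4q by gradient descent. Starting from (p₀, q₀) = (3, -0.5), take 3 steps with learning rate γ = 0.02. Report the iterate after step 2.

∇J = (4p - 2q + 6, -2p + 10q + 4)
Step 1: at (3, -0.5), ∇J = (19, -7) → (3, -0.5) − 0.02·(19, -7) = (2.62, -0.36)
Step 2: at (2.62, -0.36), ∇J = (17.2, -4.84) → (2.62, -0.36) − 0.02·(17.2, -4.84) = (2.276, -0.2632)

(2.276, -0.2632)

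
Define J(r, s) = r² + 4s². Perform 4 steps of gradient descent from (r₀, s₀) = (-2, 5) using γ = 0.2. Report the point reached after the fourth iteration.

∇J = (2r, 8s)
(r₁, s₁) = (-2, 5) − 0.2·(-4, 40) = (-1.2, -3)
(r₂, s₂) = (-1.2, -3) − 0.2·(-2.4, -24) = (-0.72, 1.8)
(r₃, s₃) = (-0.72, 1.8) − 0.2·(-1.44, 14.4) = (-0.432, -1.08)
(r₄, s₄) = (-0.432, -1.08) − 0.2·(-0.864, -8.64) = (-0.2592, 0.648)

(-0.2592, 0.648)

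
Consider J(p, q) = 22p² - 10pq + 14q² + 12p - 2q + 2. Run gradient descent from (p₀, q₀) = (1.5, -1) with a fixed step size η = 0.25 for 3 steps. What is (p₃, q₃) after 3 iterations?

(-2559.875, 1243.0625)

∇J = (44p - 10q + 12, -10p + 28q - 2)
(p₁, q₁) = (1.5, -1) − 0.25·(88, -45) = (-20.5, 10.25)
(p₂, q₂) = (-20.5, 10.25) − 0.25·(-992.5, 490) = (227.625, -112.25)
(p₃, q₃) = (227.625, -112.25) − 0.25·(11150, -5421.25) = (-2559.875, 1243.0625)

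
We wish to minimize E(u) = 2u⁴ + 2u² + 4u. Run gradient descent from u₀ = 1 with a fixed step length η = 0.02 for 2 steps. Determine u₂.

E′(u) = 8u³ + 4u + 4
Step 1: E′(1) = 16; u₁ = 1 − 0.02·16 = 0.68
Step 2: E′(0.68) = 9.235456; u₂ = 0.68 − 0.02·9.235456 = 0.49529088

0.49529088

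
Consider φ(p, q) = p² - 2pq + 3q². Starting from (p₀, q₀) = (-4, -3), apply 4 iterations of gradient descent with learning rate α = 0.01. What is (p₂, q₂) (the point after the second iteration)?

∇φ = (2p - 2q, -2p + 6q)
(p₁, q₁) = (-4, -3) − 0.01·(-2, -10) = (-3.98, -2.9)
(p₂, q₂) = (-3.98, -2.9) − 0.01·(-2.16, -9.44) = (-3.9584, -2.8056)

(-3.9584, -2.8056)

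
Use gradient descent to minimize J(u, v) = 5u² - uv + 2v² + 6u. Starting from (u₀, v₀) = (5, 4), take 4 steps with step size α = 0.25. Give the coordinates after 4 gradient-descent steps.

(26.50390625, -4.5546875)

∇J = (10u - v + 6, -u + 4v)
(u₁, v₁) = (5, 4) − 0.25·(52, 11) = (-8, 1.25)
(u₂, v₂) = (-8, 1.25) − 0.25·(-75.25, 13) = (10.8125, -2)
(u₃, v₃) = (10.8125, -2) − 0.25·(116.125, -18.8125) = (-18.21875, 2.703125)
(u₄, v₄) = (-18.21875, 2.703125) − 0.25·(-178.890625, 29.03125) = (26.50390625, -4.5546875)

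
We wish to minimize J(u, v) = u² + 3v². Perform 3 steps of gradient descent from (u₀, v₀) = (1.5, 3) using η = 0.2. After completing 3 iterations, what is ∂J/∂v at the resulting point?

-0.144

∇J = (2u, 6v)
Step 1: at (1.5, 3), ∇J = (3, 18) → (1.5, 3) − 0.2·(3, 18) = (0.9, -0.6)
Step 2: at (0.9, -0.6), ∇J = (1.8, -3.6) → (0.9, -0.6) − 0.2·(1.8, -3.6) = (0.54, 0.12)
Step 3: at (0.54, 0.12), ∇J = (1.08, 0.72) → (0.54, 0.12) − 0.2·(1.08, 0.72) = (0.324, -0.024)
∂J/∂v at (0.324, -0.024) = -0.144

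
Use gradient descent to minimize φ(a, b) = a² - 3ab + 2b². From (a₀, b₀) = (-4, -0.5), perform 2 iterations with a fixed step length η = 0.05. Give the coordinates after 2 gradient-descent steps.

(-3.4575, -1.35125)

∇φ = (2a - 3b, -3a + 4b)
Step 1: at (-4, -0.5), ∇φ = (-6.5, 10) → (-4, -0.5) − 0.05·(-6.5, 10) = (-3.675, -1)
Step 2: at (-3.675, -1), ∇φ = (-4.35, 7.025) → (-3.675, -1) − 0.05·(-4.35, 7.025) = (-3.4575, -1.35125)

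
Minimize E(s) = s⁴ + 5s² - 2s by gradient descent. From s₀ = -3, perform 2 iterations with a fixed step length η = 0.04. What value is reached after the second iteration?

E′(s) = 4s³ + 10s - 2
Step 1: E′(-3) = -140; s₁ = -3 − 0.04·(-140) = 2.6
Step 2: E′(2.6) = 94.304; s₂ = 2.6 − 0.04·94.304 = -1.17216

-1.17216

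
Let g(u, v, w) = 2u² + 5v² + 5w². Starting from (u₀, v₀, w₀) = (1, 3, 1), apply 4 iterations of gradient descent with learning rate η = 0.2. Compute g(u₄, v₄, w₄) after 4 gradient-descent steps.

∇g = (4u, 10v, 10w)
(u₁, v₁, w₁) = (1, 3, 1) − 0.2·(4, 30, 10) = (0.2, -3, -1)
(u₂, v₂, w₂) = (0.2, -3, -1) − 0.2·(0.8, -30, -10) = (0.04, 3, 1)
(u₃, v₃, w₃) = (0.04, 3, 1) − 0.2·(0.16, 30, 10) = (0.008, -3, -1)
(u₄, v₄, w₄) = (0.008, -3, -1) − 0.2·(0.032, -30, -10) = (0.0016, 3, 1)
g(0.0016, 3, 1) = 50.00000512

50.00000512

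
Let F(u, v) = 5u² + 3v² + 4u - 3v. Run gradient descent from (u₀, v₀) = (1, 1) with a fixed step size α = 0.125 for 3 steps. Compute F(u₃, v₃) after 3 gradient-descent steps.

-1.54742431640625

∇F = (10u + 4, 6v - 3)
Step 1: at (1, 1), ∇F = (14, 3) → (1, 1) − 0.125·(14, 3) = (-0.75, 0.625)
Step 2: at (-0.75, 0.625), ∇F = (-3.5, 0.75) → (-0.75, 0.625) − 0.125·(-3.5, 0.75) = (-0.3125, 0.53125)
Step 3: at (-0.3125, 0.53125), ∇F = (0.875, 0.1875) → (-0.3125, 0.53125) − 0.125·(0.875, 0.1875) = (-0.421875, 0.5078125)
F(-0.421875, 0.5078125) = -1.54742431640625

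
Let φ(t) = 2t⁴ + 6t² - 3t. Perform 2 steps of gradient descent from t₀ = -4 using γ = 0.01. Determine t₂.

1.11794024

φ′(t) = 8t³ + 12t - 3
Step 1: φ′(-4) = -563; t₁ = -4 − 0.01·(-563) = 1.63
Step 2: φ′(1.63) = 51.205976; t₂ = 1.63 − 0.01·51.205976 = 1.11794024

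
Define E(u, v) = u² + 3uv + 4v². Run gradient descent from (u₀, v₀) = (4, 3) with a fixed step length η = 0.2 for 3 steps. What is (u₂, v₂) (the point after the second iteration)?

∇E = (2u + 3v, 3u + 8v)
Step 1: at (4, 3), ∇E = (17, 36) → (4, 3) − 0.2·(17, 36) = (0.6, -4.2)
Step 2: at (0.6, -4.2), ∇E = (-11.4, -31.8) → (0.6, -4.2) − 0.2·(-11.4, -31.8) = (2.88, 2.16)

(2.88, 2.16)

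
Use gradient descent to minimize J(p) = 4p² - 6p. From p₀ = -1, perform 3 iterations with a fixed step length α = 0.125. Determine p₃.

J′(p) = 8p - 6
p₁ = -1 − 0.125·(-14) = 0.75
p₂ = 0.75 − 0.125·0 = 0.75
p₃ = 0.75 − 0.125·0 = 0.75

0.75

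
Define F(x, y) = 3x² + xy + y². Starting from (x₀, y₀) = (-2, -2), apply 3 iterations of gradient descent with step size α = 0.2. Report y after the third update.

-0.384

∇F = (6x + y, x + 2y)
Step 1: at (-2, -2), ∇F = (-14, -6) → (-2, -2) − 0.2·(-14, -6) = (0.8, -0.8)
Step 2: at (0.8, -0.8), ∇F = (4, -0.8) → (0.8, -0.8) − 0.2·(4, -0.8) = (0, -0.64)
Step 3: at (0, -0.64), ∇F = (-0.64, -1.28) → (0, -0.64) − 0.2·(-0.64, -1.28) = (0.128, -0.384)
y = -0.384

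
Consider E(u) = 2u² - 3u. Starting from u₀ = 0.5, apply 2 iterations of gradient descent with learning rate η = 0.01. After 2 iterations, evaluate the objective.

E′(u) = 4u - 3
Step 1: E′(0.5) = -1; u₁ = 0.5 − 0.01·(-1) = 0.51
Step 2: E′(0.51) = -0.96; u₂ = 0.51 − 0.01·(-0.96) = 0.5196
E(0.5196) = -1.01883168

-1.01883168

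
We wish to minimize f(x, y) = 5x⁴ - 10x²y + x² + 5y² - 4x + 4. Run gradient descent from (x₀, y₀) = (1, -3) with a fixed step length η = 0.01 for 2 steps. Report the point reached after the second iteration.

(0.1390704, -2.33516)

∇f = (20x³ - 20xy + 2x - 4, -10x² + 10y)
Step 1: at (1, -3), ∇f = (78, -40) → (1, -3) − 0.01·(78, -40) = (0.22, -2.6)
Step 2: at (0.22, -2.6), ∇f = (8.09296, -26.484) → (0.22, -2.6) − 0.01·(8.09296, -26.484) = (0.1390704, -2.33516)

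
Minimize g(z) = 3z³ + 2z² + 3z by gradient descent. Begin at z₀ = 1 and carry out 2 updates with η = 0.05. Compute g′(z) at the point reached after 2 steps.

g′(z) = 9z² + 4z + 3
z₁ = 1 − 0.05·16 = 0.2
z₂ = 0.2 − 0.05·4.16 = -0.008
g′(z) at (-0.008) = 2.968576

2.968576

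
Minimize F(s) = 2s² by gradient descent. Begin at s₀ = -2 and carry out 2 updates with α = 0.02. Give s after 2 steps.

F′(s) = 4s
Step 1: F′(-2) = -8; s₁ = -2 − 0.02·(-8) = -1.84
Step 2: F′(-1.84) = -7.36; s₂ = -1.84 − 0.02·(-7.36) = -1.6928

-1.6928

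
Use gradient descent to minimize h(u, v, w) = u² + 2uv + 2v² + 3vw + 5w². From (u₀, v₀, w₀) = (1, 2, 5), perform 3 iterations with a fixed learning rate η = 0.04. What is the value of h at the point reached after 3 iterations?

∇h = (2u + 2v, 2u + 4v + 3w, 3v + 10w)
(u₁, v₁, w₁) = (1, 2, 5) − 0.04·(6, 25, 56) = (0.76, 1, 2.76)
(u₂, v₂, w₂) = (0.76, 1, 2.76) − 0.04·(3.52, 13.8, 30.6) = (0.6192, 0.448, 1.536)
(u₃, v₃, w₃) = (0.6192, 0.448, 1.536) − 0.04·(2.1344, 7.6384, 16.704) = (0.533824, 0.142464, 0.86784)
h(0.533824, 0.142464, 0.86784) = 4.61430065152

4.61430065152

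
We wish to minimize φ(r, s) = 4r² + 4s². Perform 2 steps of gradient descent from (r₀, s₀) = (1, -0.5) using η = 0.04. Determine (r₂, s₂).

(0.4624, -0.2312)

∇φ = (8r, 8s)
(r₁, s₁) = (1, -0.5) − 0.04·(8, -4) = (0.68, -0.34)
(r₂, s₂) = (0.68, -0.34) − 0.04·(5.44, -2.72) = (0.4624, -0.2312)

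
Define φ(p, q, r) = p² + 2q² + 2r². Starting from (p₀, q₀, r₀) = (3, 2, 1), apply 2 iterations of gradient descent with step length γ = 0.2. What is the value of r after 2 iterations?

0.04

∇φ = (2p, 4q, 4r)
(p₁, q₁, r₁) = (3, 2, 1) − 0.2·(6, 8, 4) = (1.8, 0.4, 0.2)
(p₂, q₂, r₂) = (1.8, 0.4, 0.2) − 0.2·(3.6, 1.6, 0.8) = (1.08, 0.08, 0.04)
r = 0.04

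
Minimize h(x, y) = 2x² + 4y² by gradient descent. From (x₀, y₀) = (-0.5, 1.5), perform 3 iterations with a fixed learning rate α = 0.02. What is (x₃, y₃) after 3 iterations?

(-0.389344, 0.889056)

∇h = (4x, 8y)
Step 1: at (-0.5, 1.5), ∇h = (-2, 12) → (-0.5, 1.5) − 0.02·(-2, 12) = (-0.46, 1.26)
Step 2: at (-0.46, 1.26), ∇h = (-1.84, 10.08) → (-0.46, 1.26) − 0.02·(-1.84, 10.08) = (-0.4232, 1.0584)
Step 3: at (-0.4232, 1.0584), ∇h = (-1.6928, 8.4672) → (-0.4232, 1.0584) − 0.02·(-1.6928, 8.4672) = (-0.389344, 0.889056)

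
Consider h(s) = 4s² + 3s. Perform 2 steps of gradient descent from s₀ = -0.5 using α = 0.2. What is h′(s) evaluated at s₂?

-0.36

h′(s) = 8s + 3
s₁ = -0.5 − 0.2·(-1) = -0.3
s₂ = -0.3 − 0.2·0.6 = -0.42
h′(s) at (-0.42) = -0.36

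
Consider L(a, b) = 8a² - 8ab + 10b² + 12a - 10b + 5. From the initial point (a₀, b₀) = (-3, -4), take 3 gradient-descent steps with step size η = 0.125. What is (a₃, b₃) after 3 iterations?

∇L = (16a - 8b + 12, -8a + 20b - 10)
(a₁, b₁) = (-3, -4) − 0.125·(-4, -66) = (-2.5, 4.25)
(a₂, b₂) = (-2.5, 4.25) − 0.125·(-62, 95) = (5.25, -7.625)
(a₃, b₃) = (5.25, -7.625) − 0.125·(157, -204.5) = (-14.375, 17.9375)

(-14.375, 17.9375)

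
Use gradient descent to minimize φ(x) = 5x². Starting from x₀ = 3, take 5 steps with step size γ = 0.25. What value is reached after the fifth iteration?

φ′(x) = 10x
Step 1: φ′(3) = 30; x₁ = 3 − 0.25·30 = -4.5
Step 2: φ′(-4.5) = -45; x₂ = -4.5 − 0.25·(-45) = 6.75
Step 3: φ′(6.75) = 67.5; x₃ = 6.75 − 0.25·67.5 = -10.125
Step 4: φ′(-10.125) = -101.25; x₄ = -10.125 − 0.25·(-101.25) = 15.1875
Step 5: φ′(15.1875) = 151.875; x₅ = 15.1875 − 0.25·151.875 = -22.78125

-22.78125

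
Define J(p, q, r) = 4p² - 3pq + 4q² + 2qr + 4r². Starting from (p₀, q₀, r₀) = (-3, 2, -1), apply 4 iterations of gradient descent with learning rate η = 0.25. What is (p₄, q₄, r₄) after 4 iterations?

∇J = (8p - 3q, -3p + 8q + 2r, 2q + 8r)
(p₁, q₁, r₁) = (-3, 2, -1) − 0.25·(-30, 23, -4) = (4.5, -3.75, 0)
(p₂, q₂, r₂) = (4.5, -3.75, 0) − 0.25·(47.25, -43.5, -7.5) = (-7.3125, 7.125, 1.875)
(p₃, q₃, r₃) = (-7.3125, 7.125, 1.875) − 0.25·(-79.875, 82.6875, 29.25) = (12.65625, -13.546875, -5.4375)
(p₄, q₄, r₄) = (12.65625, -13.546875, -5.4375) − 0.25·(141.890625, -157.21875, -70.59375) = (-22.81640625, 25.7578125, 12.2109375)

(-22.81640625, 25.7578125, 12.2109375)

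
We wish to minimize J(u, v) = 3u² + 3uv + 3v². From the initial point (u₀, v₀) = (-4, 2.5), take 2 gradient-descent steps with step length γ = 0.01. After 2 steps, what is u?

-3.679

∇J = (6u + 3v, 3u + 6v)
(u₁, v₁) = (-4, 2.5) − 0.01·(-16.5, 3) = (-3.835, 2.47)
(u₂, v₂) = (-3.835, 2.47) − 0.01·(-15.6, 3.315) = (-3.679, 2.43685)
u = -3.679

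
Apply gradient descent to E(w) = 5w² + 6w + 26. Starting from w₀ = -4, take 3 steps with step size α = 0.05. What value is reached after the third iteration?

-1.025

E′(w) = 10w + 6
w₁ = -4 − 0.05·(-34) = -2.3
w₂ = -2.3 − 0.05·(-17) = -1.45
w₃ = -1.45 − 0.05·(-8.5) = -1.025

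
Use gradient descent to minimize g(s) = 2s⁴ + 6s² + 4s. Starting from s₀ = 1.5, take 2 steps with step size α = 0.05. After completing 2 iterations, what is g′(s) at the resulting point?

1.048836158979

g′(s) = 8s³ + 12s + 4
s₁ = 1.5 − 0.05·49 = -0.95
s₂ = -0.95 − 0.05·(-14.259) = -0.23705
g′(s) at (-0.23705) = 1.048836158979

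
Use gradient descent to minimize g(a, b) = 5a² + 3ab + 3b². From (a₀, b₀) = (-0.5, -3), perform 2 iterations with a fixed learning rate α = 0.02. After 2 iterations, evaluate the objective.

15.7792742

∇g = (10a + 3b, 3a + 6b)
(a₁, b₁) = (-0.5, -3) − 0.02·(-14, -19.5) = (-0.22, -2.61)
(a₂, b₂) = (-0.22, -2.61) − 0.02·(-10.03, -16.32) = (-0.0194, -2.2836)
g(-0.0194, -2.2836) = 15.7792742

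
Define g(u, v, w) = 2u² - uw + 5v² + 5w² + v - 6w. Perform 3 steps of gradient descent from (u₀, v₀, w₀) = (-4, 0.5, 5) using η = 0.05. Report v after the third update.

-0.025

∇g = (4u - w, 10v + 1, -u + 10w - 6)
Step 1: at (-4, 0.5, 5), ∇g = (-21, 6, 48) → (-4, 0.5, 5) − 0.05·(-21, 6, 48) = (-2.95, 0.2, 2.6)
Step 2: at (-2.95, 0.2, 2.6), ∇g = (-14.4, 3, 22.95) → (-2.95, 0.2, 2.6) − 0.05·(-14.4, 3, 22.95) = (-2.23, 0.05, 1.4525)
Step 3: at (-2.23, 0.05, 1.4525), ∇g = (-10.3725, 1.5, 10.755) → (-2.23, 0.05, 1.4525) − 0.05·(-10.3725, 1.5, 10.755) = (-1.711375, -0.025, 0.91475)
v = -0.025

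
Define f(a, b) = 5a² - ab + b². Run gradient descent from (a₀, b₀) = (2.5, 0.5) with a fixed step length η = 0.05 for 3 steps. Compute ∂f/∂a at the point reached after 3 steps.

3.0654375

∇f = (10a - b, -a + 2b)
(a₁, b₁) = (2.5, 0.5) − 0.05·(24.5, -1.5) = (1.275, 0.575)
(a₂, b₂) = (1.275, 0.575) − 0.05·(12.175, -0.125) = (0.66625, 0.58125)
(a₃, b₃) = (0.66625, 0.58125) − 0.05·(6.08125, 0.49625) = (0.3621875, 0.5564375)
∂f/∂a at (0.3621875, 0.5564375) = 3.0654375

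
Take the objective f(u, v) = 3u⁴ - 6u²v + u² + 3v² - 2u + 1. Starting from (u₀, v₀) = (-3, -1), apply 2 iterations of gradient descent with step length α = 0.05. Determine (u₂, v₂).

∇f = (12u³ - 12uv + 2u - 2, -6u² + 6v)
(u₁, v₁) = (-3, -1) − 0.05·(-368, -60) = (15.4, 2)
(u₂, v₂) = (15.4, 2) − 0.05·(43486.368, -1410.96) = (-2158.9184, 72.548)

(-2158.9184, 72.548)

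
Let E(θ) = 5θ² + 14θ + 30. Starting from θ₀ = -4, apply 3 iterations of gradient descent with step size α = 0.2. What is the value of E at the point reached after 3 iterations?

E′(θ) = 10θ + 14
θ₁ = -4 − 0.2·(-26) = 1.2
θ₂ = 1.2 − 0.2·26 = -4
θ₃ = -4 − 0.2·(-26) = 1.2
E(1.2) = 54

54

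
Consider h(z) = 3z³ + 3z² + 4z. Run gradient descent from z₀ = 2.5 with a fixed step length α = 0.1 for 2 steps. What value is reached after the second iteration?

-25.1355625

h′(z) = 9z² + 6z + 4
z₁ = 2.5 − 0.1·75.25 = -5.025
z₂ = -5.025 − 0.1·201.105625 = -25.1355625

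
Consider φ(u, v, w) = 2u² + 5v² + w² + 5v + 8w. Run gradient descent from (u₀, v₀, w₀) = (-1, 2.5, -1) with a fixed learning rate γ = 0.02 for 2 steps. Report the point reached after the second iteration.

(-0.8464, 1.42, -1.2352)

∇φ = (4u, 10v + 5, 2w + 8)
Step 1: at (-1, 2.5, -1), ∇φ = (-4, 30, 6) → (-1, 2.5, -1) − 0.02·(-4, 30, 6) = (-0.92, 1.9, -1.12)
Step 2: at (-0.92, 1.9, -1.12), ∇φ = (-3.68, 24, 5.76) → (-0.92, 1.9, -1.12) − 0.02·(-3.68, 24, 5.76) = (-0.8464, 1.42, -1.2352)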